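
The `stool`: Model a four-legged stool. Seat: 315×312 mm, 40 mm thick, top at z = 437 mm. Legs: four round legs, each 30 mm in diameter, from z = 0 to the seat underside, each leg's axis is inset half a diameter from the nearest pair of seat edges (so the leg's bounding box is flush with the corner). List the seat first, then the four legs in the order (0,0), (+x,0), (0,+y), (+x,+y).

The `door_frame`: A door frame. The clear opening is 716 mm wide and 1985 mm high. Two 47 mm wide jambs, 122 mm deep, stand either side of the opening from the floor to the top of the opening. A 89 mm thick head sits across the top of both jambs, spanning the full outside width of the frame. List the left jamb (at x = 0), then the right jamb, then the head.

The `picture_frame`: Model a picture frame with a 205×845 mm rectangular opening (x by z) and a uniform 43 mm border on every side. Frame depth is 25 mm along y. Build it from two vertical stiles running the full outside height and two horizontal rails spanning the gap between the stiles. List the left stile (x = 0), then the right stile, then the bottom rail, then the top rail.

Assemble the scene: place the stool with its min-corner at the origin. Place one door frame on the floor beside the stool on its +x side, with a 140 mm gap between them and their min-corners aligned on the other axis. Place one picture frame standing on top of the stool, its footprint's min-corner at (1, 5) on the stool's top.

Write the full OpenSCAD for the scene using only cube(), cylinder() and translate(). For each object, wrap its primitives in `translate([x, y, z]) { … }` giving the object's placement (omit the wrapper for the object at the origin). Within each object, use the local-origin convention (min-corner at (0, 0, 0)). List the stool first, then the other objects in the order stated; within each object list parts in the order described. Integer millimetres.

translate([0, 0, 397]) cube([315, 312, 40]);
translate([15, 15, 0]) cylinder(h = 397, r = 15);
translate([300, 15, 0]) cylinder(h = 397, r = 15);
translate([15, 297, 0]) cylinder(h = 397, r = 15);
translate([300, 297, 0]) cylinder(h = 397, r = 15);
translate([455, 0, 0]) {
  cube([47, 122, 1985]);
  translate([763, 0, 0]) cube([47, 122, 1985]);
  translate([0, 0, 1985]) cube([810, 122, 89]);
}
translate([1, 5, 437]) {
  cube([43, 25, 931]);
  translate([248, 0, 0]) cube([43, 25, 931]);
  translate([43, 0, 0]) cube([205, 25, 43]);
  translate([43, 0, 888]) cube([205, 25, 43]);
}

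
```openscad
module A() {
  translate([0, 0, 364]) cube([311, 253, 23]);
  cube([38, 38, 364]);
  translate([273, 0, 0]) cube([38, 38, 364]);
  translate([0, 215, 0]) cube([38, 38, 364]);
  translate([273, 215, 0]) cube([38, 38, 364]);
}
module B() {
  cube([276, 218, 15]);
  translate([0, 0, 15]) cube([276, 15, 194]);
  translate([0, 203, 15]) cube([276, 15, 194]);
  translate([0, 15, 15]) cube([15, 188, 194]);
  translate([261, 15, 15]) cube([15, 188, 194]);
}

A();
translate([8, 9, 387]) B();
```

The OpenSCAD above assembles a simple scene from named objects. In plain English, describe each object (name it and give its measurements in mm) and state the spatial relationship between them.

A is a simple wooden stool: a rectangular seat 311 mm (x) by 253 mm (y), 23 mm thick, top face at z = 387 mm, on four square legs, each 38×38 mm in cross-section. The legs rest on z = 0, each flush with a corner of the seat.

B is an open storage box with external size 276×218×209 mm and wall thickness 15 mm (the base is also 15 mm thick). The base covers the whole footprint; the four walls stand on the base, with the y-facing walls full-width and the x-facing walls fitting between their inner faces.

The open box is on top of the stool.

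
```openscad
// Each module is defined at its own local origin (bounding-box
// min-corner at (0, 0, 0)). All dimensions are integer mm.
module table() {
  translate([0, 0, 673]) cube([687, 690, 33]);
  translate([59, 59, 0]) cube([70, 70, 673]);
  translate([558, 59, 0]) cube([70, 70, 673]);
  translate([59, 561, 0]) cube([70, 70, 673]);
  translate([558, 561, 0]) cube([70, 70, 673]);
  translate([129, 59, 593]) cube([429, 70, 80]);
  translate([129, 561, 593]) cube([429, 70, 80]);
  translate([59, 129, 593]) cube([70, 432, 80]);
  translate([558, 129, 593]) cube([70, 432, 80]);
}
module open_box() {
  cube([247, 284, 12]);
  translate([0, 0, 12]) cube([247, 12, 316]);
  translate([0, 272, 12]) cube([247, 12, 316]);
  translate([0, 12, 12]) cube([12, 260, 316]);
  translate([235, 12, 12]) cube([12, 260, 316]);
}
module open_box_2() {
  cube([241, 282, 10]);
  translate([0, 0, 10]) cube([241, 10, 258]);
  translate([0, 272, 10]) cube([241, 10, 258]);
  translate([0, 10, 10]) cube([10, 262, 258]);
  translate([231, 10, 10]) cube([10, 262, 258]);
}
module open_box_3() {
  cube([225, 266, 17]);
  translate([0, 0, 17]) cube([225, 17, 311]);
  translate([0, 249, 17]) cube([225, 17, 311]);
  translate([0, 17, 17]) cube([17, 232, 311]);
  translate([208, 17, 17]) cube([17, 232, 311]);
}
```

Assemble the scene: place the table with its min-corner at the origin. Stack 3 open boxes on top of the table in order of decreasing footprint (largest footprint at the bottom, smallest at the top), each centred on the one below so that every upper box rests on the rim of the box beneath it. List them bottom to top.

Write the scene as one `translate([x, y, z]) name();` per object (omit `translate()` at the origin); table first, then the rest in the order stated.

table();
translate([220, 203, 706]) open_box();
translate([223, 204, 1034]) open_box_2();
translate([231, 212, 1302]) open_box_3();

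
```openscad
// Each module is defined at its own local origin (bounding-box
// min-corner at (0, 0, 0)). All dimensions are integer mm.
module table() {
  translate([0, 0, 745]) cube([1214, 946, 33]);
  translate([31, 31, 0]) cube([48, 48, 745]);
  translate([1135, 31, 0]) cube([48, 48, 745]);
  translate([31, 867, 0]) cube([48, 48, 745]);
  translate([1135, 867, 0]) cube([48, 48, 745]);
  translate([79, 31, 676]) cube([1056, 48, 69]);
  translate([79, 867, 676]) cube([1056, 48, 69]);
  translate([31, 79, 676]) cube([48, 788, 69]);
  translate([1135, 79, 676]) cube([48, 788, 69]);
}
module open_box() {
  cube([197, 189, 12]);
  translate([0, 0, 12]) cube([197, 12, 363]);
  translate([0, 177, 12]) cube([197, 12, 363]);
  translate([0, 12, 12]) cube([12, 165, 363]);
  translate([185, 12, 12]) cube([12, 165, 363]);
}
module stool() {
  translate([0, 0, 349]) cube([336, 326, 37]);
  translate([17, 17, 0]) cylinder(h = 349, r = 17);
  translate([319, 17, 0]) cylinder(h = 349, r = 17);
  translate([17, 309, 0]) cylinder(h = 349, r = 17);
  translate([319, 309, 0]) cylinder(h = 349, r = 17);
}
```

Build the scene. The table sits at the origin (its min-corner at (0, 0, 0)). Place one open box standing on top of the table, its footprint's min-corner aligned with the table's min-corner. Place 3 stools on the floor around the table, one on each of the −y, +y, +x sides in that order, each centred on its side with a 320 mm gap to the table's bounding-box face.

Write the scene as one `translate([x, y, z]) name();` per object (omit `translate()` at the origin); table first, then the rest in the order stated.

table();
translate([0, 0, 778]) open_box();
translate([439, -646, 0]) stool();
translate([439, 1266, 0]) stool();
translate([1534, 310, 0]) stool();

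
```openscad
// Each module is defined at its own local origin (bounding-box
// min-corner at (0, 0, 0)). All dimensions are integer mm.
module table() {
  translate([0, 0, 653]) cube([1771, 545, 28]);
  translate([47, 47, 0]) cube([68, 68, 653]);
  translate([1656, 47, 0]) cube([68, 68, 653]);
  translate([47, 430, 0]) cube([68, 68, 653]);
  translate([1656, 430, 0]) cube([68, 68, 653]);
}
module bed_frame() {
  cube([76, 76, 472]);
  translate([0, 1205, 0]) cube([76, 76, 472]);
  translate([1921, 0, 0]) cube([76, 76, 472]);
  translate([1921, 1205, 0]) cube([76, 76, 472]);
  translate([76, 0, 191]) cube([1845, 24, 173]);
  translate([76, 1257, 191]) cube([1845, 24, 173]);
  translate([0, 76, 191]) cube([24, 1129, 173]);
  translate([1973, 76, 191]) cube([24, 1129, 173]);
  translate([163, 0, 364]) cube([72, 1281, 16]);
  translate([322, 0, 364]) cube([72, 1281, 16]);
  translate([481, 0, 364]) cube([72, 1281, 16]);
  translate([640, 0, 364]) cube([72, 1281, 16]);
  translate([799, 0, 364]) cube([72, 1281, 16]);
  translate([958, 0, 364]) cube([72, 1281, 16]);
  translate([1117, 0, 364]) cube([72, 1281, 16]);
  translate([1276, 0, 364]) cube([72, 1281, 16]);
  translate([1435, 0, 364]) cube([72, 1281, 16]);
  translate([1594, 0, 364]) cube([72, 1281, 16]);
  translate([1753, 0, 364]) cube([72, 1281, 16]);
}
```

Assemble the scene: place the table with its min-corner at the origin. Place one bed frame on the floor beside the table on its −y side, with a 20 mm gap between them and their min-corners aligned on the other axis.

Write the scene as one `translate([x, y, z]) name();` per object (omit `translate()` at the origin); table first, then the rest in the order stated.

table();
translate([0, -1301, 0]) bed_frame();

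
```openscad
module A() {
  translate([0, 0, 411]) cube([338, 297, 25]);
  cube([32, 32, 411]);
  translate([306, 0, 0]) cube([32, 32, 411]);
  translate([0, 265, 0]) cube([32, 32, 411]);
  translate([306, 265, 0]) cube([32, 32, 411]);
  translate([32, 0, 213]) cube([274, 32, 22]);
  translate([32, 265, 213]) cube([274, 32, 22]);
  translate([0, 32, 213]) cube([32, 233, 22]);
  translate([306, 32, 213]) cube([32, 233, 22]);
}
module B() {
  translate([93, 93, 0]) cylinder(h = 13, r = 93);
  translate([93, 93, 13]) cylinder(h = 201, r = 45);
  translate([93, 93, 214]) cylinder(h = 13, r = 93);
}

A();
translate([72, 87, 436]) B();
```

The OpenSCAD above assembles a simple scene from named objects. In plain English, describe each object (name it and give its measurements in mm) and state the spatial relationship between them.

A is a simple wooden stool: a rectangular seat 338 mm (x) by 297 mm (y), 25 mm thick, top face at z = 436 mm, on four square legs, each 32×32 mm in cross-section. The legs rest on z = 0, each flush with a corner of the seat. Four stretchers, 32 mm wide and 22 mm tall, connect adjacent legs with their undersides at z = 213 mm, each running between the inner faces of the legs it joins and aligned with the legs' outer faces on the other axis.

B is a spool: two coaxial disc flanges of radius 93 mm and thickness 13 mm, joined by a core cylinder of radius 45 mm and height 201 mm. The lower flange rests on z = 0 and the three cylinders share a vertical axis.

The spool is on top of the stool.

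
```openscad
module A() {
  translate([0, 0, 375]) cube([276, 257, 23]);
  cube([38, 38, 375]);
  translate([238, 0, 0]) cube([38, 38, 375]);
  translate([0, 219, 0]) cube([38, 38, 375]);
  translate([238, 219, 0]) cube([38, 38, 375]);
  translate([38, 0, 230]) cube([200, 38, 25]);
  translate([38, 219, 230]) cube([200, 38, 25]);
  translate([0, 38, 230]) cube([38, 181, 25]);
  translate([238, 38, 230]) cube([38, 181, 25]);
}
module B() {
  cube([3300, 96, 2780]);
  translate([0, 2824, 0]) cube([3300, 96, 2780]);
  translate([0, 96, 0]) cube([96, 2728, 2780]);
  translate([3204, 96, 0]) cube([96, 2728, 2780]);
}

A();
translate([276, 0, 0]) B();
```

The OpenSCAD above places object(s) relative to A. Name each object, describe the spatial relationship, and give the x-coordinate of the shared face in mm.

The stool's +x face and the house frame's −x face are both at x = 276 mm.

A is a stool. B is a house frame. The house frame is against the stool's +x side, with their −y faces flush. The x-coordinate of the shared face is 276 mm.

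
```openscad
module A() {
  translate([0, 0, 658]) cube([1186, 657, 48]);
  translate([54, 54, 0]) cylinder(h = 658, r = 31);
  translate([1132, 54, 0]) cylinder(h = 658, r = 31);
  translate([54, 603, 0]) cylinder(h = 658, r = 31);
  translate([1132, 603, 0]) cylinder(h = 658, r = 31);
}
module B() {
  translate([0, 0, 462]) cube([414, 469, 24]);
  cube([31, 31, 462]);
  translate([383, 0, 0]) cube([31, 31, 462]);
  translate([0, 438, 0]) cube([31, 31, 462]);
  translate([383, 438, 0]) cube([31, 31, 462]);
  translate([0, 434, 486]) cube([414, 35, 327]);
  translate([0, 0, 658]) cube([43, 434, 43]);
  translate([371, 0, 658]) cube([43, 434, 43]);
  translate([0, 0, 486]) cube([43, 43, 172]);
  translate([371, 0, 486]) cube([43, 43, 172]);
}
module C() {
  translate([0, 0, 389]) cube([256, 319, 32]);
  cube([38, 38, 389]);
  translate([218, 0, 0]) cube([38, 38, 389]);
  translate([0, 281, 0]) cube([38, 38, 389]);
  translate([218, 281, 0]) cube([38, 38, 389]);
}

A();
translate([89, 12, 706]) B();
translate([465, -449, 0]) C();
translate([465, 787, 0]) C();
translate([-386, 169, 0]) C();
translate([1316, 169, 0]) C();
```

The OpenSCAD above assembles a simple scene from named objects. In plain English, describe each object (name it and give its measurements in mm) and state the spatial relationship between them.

A is a rectangular dining table. The top is 1186×657×48 mm with its upper surface at z = 706 mm. It stands on four round legs of 62 mm diameter, each leg's bounding box inset 23 mm from the nearest pair of top edges, running from the floor to the underside of the top.

B is a chair: 414×469 mm seat, 24 mm thick, top at z = 486 mm, on four 31 mm square corner legs flush with the seat edges. A 35 mm thick backrest slab spans the full seat width, extending 327 mm above the seat top, its back face flush with the seat's +y edge. Two armrests of 43×43 mm section run along each side from the seat's front edge to the front of the backrest, top faces 215 mm above the seat top and outer faces flush with the seat's x-edges; a 43×43 mm post under the front of each armrest stands on the seat at the front corner.

C is a four-legged stool. The seat is a 256×319×32 mm slab whose top surface is at z = 421 mm; four square legs, each 38×38 mm in cross-section, run from the floor (z = 0) to the underside of the seat, each flush with a corner of the seat.

The chair is on top of the table. Four stools sit around the table at the −y, +y, −x, +x sides.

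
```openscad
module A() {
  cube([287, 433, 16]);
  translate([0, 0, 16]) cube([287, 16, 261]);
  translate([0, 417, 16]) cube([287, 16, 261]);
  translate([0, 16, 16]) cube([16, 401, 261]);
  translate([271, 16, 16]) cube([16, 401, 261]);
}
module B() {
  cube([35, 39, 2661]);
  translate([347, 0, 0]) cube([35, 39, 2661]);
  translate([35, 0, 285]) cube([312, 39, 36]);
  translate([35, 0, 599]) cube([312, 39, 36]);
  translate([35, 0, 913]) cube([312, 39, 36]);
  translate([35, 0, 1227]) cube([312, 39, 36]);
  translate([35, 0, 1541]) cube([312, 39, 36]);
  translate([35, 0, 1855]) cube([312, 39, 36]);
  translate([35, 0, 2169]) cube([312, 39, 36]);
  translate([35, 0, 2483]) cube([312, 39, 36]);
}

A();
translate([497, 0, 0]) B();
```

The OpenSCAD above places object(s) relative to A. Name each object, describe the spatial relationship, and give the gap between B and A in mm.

A is an open box. B is a ladder. The ladder is on the floor beside the open box on its +x side. The gap between the ladder and the open box is 210 mm.

The ladder's nearest face is 210 mm from the open box's +x face.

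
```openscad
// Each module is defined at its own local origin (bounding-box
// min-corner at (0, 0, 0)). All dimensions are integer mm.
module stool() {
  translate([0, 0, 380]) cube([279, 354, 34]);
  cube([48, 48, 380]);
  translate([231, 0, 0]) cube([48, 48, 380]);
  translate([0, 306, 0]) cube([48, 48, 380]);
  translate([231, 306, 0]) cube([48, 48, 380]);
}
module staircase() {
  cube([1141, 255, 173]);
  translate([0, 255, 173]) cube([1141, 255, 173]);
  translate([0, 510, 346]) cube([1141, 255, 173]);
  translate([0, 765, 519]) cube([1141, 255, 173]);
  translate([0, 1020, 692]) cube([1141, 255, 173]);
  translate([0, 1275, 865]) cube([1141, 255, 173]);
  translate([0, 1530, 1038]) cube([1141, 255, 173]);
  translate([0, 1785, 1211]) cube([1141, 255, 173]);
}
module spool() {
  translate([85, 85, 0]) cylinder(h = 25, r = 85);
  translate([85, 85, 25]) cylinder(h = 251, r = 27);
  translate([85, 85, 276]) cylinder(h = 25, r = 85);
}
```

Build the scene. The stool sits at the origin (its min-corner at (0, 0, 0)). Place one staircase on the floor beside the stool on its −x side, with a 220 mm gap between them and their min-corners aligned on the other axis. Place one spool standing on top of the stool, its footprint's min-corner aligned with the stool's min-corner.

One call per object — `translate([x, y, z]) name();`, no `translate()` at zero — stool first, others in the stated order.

stool();
translate([-1361, 0, 0]) staircase();
translate([0, 0, 414]) spool();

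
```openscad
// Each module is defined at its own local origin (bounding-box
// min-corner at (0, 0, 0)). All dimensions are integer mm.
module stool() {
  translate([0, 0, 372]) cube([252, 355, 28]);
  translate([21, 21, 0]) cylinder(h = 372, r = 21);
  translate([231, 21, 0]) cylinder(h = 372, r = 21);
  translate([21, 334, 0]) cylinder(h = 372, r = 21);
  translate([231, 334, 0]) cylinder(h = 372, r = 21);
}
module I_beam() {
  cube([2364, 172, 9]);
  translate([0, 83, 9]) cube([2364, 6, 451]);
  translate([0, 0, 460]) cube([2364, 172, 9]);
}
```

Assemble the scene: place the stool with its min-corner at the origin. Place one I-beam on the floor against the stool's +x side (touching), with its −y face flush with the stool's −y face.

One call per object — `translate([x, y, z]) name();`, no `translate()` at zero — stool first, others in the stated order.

stool();
translate([252, 0, 0]) I_beam();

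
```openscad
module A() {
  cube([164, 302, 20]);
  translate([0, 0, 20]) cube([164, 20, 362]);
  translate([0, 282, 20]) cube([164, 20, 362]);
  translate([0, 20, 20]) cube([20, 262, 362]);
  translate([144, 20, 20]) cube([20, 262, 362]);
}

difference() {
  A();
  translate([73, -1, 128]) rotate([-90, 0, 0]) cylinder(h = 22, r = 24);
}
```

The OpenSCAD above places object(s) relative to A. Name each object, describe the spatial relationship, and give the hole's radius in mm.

A is an open box. The open box has a circular hole through its front wall. The hole's radius is 24 mm.

The subtracted cylinder has r = 24 mm.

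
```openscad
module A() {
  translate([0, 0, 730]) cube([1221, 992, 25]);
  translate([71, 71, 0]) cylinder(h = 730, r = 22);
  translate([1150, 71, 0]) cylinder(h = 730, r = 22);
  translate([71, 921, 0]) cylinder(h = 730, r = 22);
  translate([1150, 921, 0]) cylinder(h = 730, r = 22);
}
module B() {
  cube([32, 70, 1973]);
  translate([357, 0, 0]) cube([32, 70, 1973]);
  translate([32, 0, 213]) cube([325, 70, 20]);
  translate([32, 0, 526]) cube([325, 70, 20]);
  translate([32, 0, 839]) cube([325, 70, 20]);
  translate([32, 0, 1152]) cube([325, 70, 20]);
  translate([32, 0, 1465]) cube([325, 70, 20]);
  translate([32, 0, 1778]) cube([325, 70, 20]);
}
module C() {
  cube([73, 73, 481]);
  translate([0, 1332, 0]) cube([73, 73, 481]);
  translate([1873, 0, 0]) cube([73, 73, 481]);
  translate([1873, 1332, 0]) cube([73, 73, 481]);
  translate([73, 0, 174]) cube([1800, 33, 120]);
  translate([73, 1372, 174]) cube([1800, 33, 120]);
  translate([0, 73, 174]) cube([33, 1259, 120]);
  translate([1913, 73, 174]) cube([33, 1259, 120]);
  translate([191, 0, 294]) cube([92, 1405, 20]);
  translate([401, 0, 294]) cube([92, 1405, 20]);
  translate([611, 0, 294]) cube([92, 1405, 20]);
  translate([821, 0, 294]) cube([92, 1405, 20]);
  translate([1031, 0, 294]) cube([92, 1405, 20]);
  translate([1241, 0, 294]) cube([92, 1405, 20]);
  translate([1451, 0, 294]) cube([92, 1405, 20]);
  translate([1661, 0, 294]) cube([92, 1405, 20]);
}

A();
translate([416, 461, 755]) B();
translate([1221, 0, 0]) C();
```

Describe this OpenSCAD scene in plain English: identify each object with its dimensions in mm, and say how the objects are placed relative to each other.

A is a table with a 1221×992 mm rectangular top, 25 mm thick, top surface at z = 755 mm, supported by four round legs of 44 mm diameter, each leg's bounding box inset 49 mm from the nearest pair of top edges, running from the floor.

B is a straight ladder. Two 32×70 mm vertical rails, 1973 mm tall, stand 389 mm apart (outside-to-outside) with their front faces coplanar on the −y side. 6 rungs, each 70 mm deep and 20 mm tall, span between the inner faces of the rails, front faces flush with the rails. The lowest rung's underside is at z = 213 mm and rungs are spaced 313 mm apart (underside to underside).

C is a bed frame 1946 mm long (x) by 1405 mm wide (y). Four 73×73 mm corner posts, 481 mm tall, at the corners of the footprint. Four rails of 33 mm thickness and 120 mm height run between adjacent posts with their undersides at z = 174 mm, their outer faces flush with the outside of the frame (the two x-running rails run between the posts' inner faces; the two y-running rails run between the posts' inner faces). 8 slats, each 92 mm wide (x) and 20 mm thick, lie across the top of the two x-running rails, running the full 1405 mm width of the frame in y; the slats are evenly spaced along x between the inner faces of the end posts with equal gaps (rounded down to the nearest mm) at the −x end and between each pair — any rounding remainder accumulates at the +x end.

The ladder is on top of the table, centred. The bed frame is against the table's +x side, with their −y faces flush.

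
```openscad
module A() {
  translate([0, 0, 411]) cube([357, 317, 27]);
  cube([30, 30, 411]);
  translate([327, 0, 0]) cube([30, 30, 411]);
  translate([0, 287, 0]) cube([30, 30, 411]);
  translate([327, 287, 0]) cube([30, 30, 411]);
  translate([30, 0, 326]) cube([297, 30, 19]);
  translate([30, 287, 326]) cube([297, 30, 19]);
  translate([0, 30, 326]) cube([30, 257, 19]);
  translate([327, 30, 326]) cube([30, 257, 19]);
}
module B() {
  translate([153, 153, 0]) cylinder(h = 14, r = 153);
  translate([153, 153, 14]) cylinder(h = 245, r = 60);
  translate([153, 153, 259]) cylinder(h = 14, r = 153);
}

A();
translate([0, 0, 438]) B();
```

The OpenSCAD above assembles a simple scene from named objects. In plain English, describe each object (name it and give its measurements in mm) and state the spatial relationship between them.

A is a four-legged stool. The seat is 357×317 mm, 27 mm thick, top at z = 438 mm. It stands on four square legs, each 30×30 mm in cross-section, from z = 0 to the seat underside, each flush with a corner of the seat. Four stretchers, 30 mm wide and 19 mm tall, connect adjacent legs with their undersides at z = 326 mm, each running between the inner faces of the legs it joins and aligned with the legs' outer faces on the other axis.

B is a spool: two coaxial disc flanges of radius 153 mm and thickness 14 mm, joined by a core cylinder of radius 60 mm and height 245 mm. The lower flange rests on z = 0 and the three cylinders share a vertical axis.

The spool is on top of the stool.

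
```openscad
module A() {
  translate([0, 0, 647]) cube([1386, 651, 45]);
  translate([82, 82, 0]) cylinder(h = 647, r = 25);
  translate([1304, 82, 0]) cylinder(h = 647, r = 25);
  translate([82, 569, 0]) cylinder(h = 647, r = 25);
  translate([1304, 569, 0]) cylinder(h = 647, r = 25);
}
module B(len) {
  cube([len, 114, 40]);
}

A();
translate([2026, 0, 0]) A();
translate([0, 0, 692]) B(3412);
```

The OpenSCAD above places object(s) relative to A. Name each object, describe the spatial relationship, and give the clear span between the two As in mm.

Second table starts at x = 2026; first ends at x = 1386; clear span = 2026 − 1386 = 640 mm.

A is a table. B is a beam. A beam spans the tops of two tables. The clear span between the two tables is 640 mm.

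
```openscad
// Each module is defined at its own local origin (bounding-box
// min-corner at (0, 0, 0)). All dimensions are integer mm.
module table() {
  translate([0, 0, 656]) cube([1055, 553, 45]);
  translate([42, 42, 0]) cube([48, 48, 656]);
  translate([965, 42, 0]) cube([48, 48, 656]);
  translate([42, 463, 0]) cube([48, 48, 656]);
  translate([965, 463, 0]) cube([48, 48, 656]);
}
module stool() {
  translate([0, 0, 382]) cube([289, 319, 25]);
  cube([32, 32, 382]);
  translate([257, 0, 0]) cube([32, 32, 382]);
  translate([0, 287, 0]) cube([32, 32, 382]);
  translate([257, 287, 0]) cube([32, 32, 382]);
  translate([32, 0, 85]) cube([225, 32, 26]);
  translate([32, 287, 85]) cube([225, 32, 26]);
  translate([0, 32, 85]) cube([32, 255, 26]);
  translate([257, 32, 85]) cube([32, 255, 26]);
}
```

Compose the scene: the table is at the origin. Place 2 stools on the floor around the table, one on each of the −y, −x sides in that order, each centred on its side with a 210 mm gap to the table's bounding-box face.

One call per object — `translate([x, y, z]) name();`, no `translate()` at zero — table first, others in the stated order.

table();
translate([383, -529, 0]) stool();
translate([-499, 117, 0]) stool();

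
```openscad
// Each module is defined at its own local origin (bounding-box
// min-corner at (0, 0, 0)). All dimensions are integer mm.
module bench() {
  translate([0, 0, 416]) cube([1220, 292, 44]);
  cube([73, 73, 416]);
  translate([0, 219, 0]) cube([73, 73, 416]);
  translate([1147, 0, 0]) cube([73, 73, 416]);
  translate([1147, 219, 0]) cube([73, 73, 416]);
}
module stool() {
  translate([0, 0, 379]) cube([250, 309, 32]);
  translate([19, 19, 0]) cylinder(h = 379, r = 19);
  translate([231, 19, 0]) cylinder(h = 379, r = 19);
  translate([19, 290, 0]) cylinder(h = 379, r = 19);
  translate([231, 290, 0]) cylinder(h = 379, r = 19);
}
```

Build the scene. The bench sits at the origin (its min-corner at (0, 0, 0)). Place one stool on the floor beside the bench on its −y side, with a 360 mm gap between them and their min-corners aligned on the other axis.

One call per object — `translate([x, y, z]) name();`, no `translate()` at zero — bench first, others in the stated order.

bench();
translate([0, -669, 0]) stool();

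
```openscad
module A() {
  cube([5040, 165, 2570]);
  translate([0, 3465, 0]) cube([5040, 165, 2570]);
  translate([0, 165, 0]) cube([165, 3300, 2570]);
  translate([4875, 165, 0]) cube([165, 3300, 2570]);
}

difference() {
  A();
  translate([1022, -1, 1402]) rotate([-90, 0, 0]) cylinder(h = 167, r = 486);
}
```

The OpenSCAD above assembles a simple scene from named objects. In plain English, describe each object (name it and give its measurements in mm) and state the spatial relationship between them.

A is a box-shaped house frame (walls only): outside footprint 5040×3630 mm, wall height 2570 mm, wall thickness 165 mm. The two y-facing walls run the full x-width; the two x-facing walls fit between the inner faces of the y-facing walls.

The house frame has a circular hole of radius 486 mm through its front wall, centred at (x = 1022, z = 1402).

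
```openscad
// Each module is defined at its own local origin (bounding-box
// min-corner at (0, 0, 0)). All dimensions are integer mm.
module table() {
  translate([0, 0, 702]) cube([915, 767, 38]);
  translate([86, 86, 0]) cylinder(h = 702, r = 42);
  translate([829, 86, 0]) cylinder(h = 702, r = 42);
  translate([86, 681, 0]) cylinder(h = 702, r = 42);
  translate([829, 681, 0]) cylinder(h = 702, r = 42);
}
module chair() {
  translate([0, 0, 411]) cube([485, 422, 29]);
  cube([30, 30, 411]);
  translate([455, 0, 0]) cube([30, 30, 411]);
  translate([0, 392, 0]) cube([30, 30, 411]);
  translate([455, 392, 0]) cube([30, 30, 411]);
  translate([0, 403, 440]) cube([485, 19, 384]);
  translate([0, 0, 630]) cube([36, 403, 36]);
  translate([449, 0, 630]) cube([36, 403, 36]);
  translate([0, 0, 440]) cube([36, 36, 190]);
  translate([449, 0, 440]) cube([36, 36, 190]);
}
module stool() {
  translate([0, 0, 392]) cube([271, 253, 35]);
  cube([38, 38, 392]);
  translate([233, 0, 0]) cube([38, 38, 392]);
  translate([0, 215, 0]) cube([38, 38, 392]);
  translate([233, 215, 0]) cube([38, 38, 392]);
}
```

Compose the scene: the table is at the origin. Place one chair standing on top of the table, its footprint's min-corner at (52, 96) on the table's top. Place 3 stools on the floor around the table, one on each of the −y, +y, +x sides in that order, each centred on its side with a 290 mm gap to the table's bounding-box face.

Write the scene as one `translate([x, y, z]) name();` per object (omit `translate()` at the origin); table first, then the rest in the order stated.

table();
translate([52, 96, 740]) chair();
translate([322, -543, 0]) stool();
translate([322, 1057, 0]) stool();
translate([1205, 257, 0]) stool();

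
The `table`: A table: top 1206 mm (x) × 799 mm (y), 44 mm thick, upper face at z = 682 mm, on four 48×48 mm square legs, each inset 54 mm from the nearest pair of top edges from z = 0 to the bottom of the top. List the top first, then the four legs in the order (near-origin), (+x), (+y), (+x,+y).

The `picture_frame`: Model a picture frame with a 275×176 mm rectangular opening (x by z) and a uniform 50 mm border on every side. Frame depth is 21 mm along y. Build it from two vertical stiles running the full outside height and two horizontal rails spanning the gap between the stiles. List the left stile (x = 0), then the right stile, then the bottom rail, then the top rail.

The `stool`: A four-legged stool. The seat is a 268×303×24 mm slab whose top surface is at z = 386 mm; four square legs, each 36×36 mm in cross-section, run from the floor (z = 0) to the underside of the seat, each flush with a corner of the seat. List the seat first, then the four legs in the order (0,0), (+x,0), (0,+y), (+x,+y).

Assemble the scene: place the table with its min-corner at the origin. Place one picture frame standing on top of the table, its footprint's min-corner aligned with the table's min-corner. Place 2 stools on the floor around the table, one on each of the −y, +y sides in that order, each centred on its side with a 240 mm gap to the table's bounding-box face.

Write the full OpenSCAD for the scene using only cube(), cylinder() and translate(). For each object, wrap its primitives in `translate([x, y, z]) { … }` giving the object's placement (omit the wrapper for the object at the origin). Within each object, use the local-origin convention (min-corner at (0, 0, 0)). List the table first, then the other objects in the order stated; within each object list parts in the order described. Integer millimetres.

translate([0, 0, 638]) cube([1206, 799, 44]);
translate([54, 54, 0]) cube([48, 48, 638]);
translate([1104, 54, 0]) cube([48, 48, 638]);
translate([54, 697, 0]) cube([48, 48, 638]);
translate([1104, 697, 0]) cube([48, 48, 638]);
translate([0, 0, 682]) {
  cube([50, 21, 276]);
  translate([325, 0, 0]) cube([50, 21, 276]);
  translate([50, 0, 0]) cube([275, 21, 50]);
  translate([50, 0, 226]) cube([275, 21, 50]);
}
translate([469, -543, 0]) {
  translate([0, 0, 362]) cube([268, 303, 24]);
  cube([36, 36, 362]);
  translate([232, 0, 0]) cube([36, 36, 362]);
  translate([0, 267, 0]) cube([36, 36, 362]);
  translate([232, 267, 0]) cube([36, 36, 362]);
}
translate([469, 1039, 0]) {
  translate([0, 0, 362]) cube([268, 303, 24]);
  cube([36, 36, 362]);
  translate([232, 0, 0]) cube([36, 36, 362]);
  translate([0, 267, 0]) cube([36, 36, 362]);
  translate([232, 267, 0]) cube([36, 36, 362]);
}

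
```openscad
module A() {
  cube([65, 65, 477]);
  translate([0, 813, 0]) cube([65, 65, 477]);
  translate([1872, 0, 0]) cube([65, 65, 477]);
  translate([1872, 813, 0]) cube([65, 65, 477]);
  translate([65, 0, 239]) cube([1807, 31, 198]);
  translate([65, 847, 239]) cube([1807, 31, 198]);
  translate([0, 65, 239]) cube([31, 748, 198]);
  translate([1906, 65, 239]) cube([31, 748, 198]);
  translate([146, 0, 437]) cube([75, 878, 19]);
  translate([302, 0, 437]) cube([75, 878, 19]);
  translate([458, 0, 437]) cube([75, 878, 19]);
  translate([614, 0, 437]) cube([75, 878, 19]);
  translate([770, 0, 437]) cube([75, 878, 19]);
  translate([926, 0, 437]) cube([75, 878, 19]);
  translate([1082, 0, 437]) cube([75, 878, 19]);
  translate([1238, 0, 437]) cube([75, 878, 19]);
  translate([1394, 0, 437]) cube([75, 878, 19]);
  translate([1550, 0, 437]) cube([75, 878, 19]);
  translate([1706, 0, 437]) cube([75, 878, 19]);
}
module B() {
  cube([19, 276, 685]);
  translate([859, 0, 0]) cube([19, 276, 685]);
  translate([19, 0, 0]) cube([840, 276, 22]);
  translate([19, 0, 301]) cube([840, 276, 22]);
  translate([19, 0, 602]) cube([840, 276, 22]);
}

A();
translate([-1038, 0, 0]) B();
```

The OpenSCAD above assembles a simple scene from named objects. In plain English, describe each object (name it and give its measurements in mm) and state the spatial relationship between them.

A is a bed frame 1937 mm long (x) by 878 mm wide (y). Four 65×65 mm corner posts, 477 mm tall, at the corners of the footprint. Four rails of 31 mm thickness and 198 mm height run between adjacent posts with their undersides at z = 239 mm, their outer faces flush with the outside of the frame (the two x-running rails run between the posts' inner faces; the two y-running rails run between the posts' inner faces). 11 slats, each 75 mm wide (x) and 19 mm thick, lie across the top of the two x-running rails, running the full 878 mm width of the frame in y; the slats are evenly spaced along x between the inner faces of the end posts with equal gaps (rounded down to the nearest mm) at the −x end and between each pair — any rounding remainder accumulates at the +x end.

B is a bookshelf 878 mm wide overall, 276 mm deep and 685 mm tall. The two sides are 19 mm thick vertical panels. 3 horizontal shelves of 22 mm thickness span between the inner faces of the sides; the lowest shelf sits on the floor and shelves are stacked with a clear vertical gap of 279 mm between each pair.

The bookshelf is on the floor beside the bed frame on its −x side.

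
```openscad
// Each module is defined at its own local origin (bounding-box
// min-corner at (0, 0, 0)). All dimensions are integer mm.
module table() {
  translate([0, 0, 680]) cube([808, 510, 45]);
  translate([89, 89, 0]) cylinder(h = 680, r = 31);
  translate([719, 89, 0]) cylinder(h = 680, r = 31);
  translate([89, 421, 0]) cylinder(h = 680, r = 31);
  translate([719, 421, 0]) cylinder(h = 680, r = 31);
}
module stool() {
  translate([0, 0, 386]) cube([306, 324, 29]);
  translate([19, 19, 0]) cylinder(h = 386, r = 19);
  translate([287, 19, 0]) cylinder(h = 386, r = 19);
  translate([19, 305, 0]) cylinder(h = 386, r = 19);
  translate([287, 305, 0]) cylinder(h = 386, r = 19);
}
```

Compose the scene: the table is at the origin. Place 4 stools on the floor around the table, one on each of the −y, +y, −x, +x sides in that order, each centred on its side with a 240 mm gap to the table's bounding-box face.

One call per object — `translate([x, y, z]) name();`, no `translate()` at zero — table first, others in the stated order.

table();
translate([251, -564, 0]) stool();
translate([251, 750, 0]) stool();
translate([-546, 93, 0]) stool();
translate([1048, 93, 0]) stool();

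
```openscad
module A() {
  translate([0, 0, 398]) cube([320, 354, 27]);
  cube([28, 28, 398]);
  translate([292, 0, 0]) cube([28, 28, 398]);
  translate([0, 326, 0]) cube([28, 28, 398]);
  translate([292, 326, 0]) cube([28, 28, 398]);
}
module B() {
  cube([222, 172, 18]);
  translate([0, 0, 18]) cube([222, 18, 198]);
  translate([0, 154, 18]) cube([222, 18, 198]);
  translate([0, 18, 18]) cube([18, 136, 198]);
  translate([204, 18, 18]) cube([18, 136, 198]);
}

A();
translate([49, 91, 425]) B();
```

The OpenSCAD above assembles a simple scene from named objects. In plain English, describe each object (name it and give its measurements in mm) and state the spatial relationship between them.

A is a four-legged stool. The seat is a 320×354×27 mm slab whose top surface is at z = 425 mm; four square legs, each 28×28 mm in cross-section, run from the floor (z = 0) to the underside of the seat, each flush with a corner of the seat.

B is an open storage box with external size 222×172×216 mm and wall thickness 18 mm (the base is also 18 mm thick). The base covers the whole footprint; the four walls stand on the base, with the y-facing walls full-width and the x-facing walls fitting between their inner faces.

The open box is on top of the stool, centred.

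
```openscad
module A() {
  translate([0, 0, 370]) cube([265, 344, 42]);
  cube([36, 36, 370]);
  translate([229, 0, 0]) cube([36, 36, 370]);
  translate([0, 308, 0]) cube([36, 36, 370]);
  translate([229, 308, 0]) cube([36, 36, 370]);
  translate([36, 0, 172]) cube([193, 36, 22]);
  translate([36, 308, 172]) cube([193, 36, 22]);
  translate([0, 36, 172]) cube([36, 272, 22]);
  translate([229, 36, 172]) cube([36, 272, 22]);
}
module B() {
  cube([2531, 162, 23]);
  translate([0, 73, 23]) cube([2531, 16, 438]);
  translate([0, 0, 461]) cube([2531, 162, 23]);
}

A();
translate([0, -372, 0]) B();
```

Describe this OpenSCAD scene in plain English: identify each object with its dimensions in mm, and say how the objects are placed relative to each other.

A is a four-legged stool. The seat is a 265×344×42 mm slab whose top surface is at z = 412 mm; four square legs, each 36×36 mm in cross-section, run from the floor (z = 0) to the underside of the seat, each flush with a corner of the seat. Four stretchers, 36 mm wide and 22 mm tall, connect adjacent legs with their undersides at z = 172 mm, each running between the inner faces of the legs it joins and aligned with the legs' outer faces on the other axis.

B is an I-beam lying along x, 2531 mm long. Overall section height 484 mm. Two flanges 162 mm wide (y) and 23 mm thick, one on the floor and one at the top; a web 16 mm thick runs between them, centred on the flange width.

The I-beam is on the floor beside the stool on its −y side.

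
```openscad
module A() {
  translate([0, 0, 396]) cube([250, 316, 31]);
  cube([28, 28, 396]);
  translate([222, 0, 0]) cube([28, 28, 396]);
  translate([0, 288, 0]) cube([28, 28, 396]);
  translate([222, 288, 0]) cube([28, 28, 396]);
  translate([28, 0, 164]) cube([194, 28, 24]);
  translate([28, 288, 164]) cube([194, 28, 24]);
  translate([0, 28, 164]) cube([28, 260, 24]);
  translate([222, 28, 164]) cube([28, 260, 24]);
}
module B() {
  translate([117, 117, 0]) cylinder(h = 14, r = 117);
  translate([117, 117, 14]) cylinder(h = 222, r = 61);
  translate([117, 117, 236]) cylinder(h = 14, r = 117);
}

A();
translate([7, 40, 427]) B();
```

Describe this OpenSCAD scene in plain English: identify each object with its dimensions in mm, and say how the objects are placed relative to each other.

A is a four-legged stool. The seat is a 250×316×31 mm slab whose top surface is at z = 427 mm; four square legs, each 28×28 mm in cross-section, run from the floor (z = 0) to the underside of the seat, each flush with a corner of the seat. Four stretchers, 28 mm wide and 24 mm tall, connect adjacent legs with their undersides at z = 164 mm, each running between the inner faces of the legs it joins and aligned with the legs' outer faces on the other axis.

B is a spool: two coaxial disc flanges of radius 117 mm and thickness 14 mm, joined by a core cylinder of radius 61 mm and height 222 mm. The lower flange rests on z = 0 and the three cylinders share a vertical axis.

The spool is on top of the stool.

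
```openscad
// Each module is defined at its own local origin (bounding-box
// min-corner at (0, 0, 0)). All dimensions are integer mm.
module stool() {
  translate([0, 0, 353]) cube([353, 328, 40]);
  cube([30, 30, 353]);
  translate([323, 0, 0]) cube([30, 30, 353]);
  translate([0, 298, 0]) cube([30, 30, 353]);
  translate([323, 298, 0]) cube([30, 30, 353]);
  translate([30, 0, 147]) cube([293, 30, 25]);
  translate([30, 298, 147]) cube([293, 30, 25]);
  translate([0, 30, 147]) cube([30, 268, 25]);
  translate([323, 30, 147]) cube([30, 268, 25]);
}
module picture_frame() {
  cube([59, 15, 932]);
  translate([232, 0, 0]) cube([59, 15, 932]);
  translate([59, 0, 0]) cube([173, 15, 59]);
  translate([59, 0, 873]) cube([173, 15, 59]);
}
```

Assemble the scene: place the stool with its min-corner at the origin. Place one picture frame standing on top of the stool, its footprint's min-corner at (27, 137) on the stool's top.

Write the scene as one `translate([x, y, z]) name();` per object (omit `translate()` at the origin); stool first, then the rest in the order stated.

stool();
translate([27, 137, 393]) picture_frame();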